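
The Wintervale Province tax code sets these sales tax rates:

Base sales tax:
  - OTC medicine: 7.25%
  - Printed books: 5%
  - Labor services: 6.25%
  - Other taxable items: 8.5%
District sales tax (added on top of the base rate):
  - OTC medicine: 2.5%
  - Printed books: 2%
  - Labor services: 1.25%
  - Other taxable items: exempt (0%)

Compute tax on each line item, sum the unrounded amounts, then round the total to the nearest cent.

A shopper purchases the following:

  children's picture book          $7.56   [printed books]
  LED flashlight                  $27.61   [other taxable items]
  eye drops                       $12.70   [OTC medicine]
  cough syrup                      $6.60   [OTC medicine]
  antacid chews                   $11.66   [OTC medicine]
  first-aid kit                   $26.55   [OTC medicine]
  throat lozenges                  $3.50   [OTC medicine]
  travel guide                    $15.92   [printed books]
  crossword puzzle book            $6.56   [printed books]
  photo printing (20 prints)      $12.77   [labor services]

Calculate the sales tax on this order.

Children's picture book $7.56: printed books → 5% + 2% district = 7% → $0.5292
LED flashlight $27.61: other taxable items → 8.5% + 0% district = 8.5% → $2.34685
Eye drops $12.70: OTC medicine → 7.25% + 2.5% district = 9.75% → $1.23825
Cough syrup $6.60: OTC medicine → 7.25% + 2.5% district = 9.75% → $0.6435
Antacid chews $11.66: OTC medicine → 7.25% + 2.5% district = 9.75% → $1.13685
First-aid kit $26.55: OTC medicine → 7.25% + 2.5% district = 9.75% → $2.588625
Throat lozenges $3.50: OTC medicine → 7.25% + 2.5% district = 9.75% → $0.34125
Travel guide $15.92: printed books → 5% + 2% district = 7% → $1.1144
Crossword puzzle book $6.56: printed books → 5% + 2% district = 7% → $0.4592
Photo printing (20 prints) $12.77: labor services → 6.25% + 1.25% district = 7.5% → $0.95775
Unrounded tax sum = $11.355875 → $11.36

$11.36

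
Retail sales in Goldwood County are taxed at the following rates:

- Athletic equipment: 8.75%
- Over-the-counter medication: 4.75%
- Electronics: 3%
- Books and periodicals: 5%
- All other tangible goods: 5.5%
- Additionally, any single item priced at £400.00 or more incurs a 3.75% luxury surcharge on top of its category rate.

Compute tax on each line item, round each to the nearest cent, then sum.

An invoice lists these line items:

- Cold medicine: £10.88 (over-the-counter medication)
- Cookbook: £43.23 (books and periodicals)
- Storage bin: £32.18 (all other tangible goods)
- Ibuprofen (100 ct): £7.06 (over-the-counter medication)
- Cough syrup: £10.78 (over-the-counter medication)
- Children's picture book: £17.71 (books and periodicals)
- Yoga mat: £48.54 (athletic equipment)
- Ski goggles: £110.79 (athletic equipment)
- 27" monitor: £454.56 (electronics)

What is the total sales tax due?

£50.81

Cold medicine £10.88: over-the-counter medication → 4.75% → £0.52
Cookbook £43.23: books and periodicals → 5% → £2.16
Storage bin £32.18: all other tangible goods → 5.5% → £1.77
Ibuprofen (100 ct) £7.06: over-the-counter medication → 4.75% → £0.34
Cough syrup £10.78: over-the-counter medication → 4.75% → £0.51
Children's picture book £17.71: books and periodicals → 5% → £0.89
Yoga mat £48.54: athletic equipment → 8.75% → £4.25
Ski goggles £110.79: athletic equipment → 8.75% → £9.69
27" monitor £454.56: electronics → 3% + 3.75% surcharge = 6.75% → £30.68
Total tax = £0.52 + £2.16 + £1.77 + £0.34 + £0.51 + £0.89 + £4.25 + £9.69 + £30.68 = £50.81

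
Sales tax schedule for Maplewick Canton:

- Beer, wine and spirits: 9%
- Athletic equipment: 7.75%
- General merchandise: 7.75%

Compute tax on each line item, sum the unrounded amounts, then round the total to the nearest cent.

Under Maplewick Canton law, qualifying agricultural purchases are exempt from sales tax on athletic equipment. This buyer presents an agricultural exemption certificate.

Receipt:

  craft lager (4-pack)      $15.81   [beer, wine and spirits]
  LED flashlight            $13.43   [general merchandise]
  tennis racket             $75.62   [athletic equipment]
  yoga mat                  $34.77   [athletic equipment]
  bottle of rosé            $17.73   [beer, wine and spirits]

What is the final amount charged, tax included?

$161.42

Craft lager (4-pack) $15.81: beer, wine and spirits → 9% → $1.4229
LED flashlight $13.43: general merchandise → 7.75% → $1.040825
Tennis racket $75.62: athletic equipment, buyer-exempt → 0% → $0.00
Yoga mat $34.77: athletic equipment, buyer-exempt → 0% → $0.00
Bottle of rosé $17.73: beer, wine and spirits → 9% → $1.5957
Subtotal = $157.36; unrounded tax = $4.059425 → $4.06; total due = $161.42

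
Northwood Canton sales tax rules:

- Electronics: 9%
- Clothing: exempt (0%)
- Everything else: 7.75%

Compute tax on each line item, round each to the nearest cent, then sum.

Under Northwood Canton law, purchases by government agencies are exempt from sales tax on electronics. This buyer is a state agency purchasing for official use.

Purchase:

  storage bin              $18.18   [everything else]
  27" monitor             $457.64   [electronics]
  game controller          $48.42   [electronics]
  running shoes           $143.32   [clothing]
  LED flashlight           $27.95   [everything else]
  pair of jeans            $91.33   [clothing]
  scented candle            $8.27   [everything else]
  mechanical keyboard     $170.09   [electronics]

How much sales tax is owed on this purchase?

Storage bin $18.18: everything else → 7.75% → $1.41
27" monitor $457.64: electronics, buyer-exempt → 0% → $0.00
Game controller $48.42: electronics, buyer-exempt → 0% → $0.00
Running shoes $143.32: clothing → 0% → $0.00
LED flashlight $27.95: everything else → 7.75% → $2.17
Pair of jeans $91.33: clothing → 0% → $0.00
Scented candle $8.27: everything else → 7.75% → $0.64
Mechanical keyboard $170.09: electronics, buyer-exempt → 0% → $0.00
Total tax = $1.41 + $2.17 + $0.64 = $4.22

$4.22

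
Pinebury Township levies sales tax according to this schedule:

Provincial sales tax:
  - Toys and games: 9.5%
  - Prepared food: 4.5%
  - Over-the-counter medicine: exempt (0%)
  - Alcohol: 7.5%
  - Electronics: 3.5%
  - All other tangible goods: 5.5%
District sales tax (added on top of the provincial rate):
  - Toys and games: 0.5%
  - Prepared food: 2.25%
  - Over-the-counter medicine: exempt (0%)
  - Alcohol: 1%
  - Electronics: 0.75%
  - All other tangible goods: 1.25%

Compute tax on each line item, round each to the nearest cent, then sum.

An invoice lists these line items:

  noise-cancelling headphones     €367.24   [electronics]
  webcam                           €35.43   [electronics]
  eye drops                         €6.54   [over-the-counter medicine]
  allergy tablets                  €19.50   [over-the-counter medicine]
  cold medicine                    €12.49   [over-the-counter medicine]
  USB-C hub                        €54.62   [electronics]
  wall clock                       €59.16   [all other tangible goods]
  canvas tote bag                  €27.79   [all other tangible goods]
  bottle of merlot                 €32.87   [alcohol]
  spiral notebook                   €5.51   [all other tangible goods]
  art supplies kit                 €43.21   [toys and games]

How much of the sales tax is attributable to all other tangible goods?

€6.24

Wall clock €59.16: all other tangible goods → 5.5% + 1.25% district = 6.75% → €3.99
Canvas tote bag €27.79: all other tangible goods → 5.5% + 1.25% district = 6.75% → €1.88
Spiral notebook €5.51: all other tangible goods → 5.5% + 1.25% district = 6.75% → €0.37
Tax on all other tangible goods = €3.99 + €1.88 + €0.37 = €6.24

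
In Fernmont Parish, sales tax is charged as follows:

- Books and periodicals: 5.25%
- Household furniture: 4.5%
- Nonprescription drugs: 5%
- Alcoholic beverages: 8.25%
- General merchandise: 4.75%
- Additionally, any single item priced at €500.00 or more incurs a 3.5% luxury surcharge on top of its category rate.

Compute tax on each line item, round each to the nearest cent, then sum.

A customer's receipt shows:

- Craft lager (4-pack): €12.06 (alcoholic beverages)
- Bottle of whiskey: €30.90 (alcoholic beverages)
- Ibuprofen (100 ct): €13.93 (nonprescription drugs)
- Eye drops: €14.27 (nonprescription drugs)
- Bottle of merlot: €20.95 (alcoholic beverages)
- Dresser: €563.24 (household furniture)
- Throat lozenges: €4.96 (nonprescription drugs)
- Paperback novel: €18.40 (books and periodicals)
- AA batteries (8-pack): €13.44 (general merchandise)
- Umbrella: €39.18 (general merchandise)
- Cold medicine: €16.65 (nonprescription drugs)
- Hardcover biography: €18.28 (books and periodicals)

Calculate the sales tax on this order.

Craft lager (4-pack) €12.06: alcoholic beverages → 8.25% → €0.99
Bottle of whiskey €30.90: alcoholic beverages → 8.25% → €2.55
Ibuprofen (100 ct) €13.93: nonprescription drugs → 5% → €0.70
Eye drops €14.27: nonprescription drugs → 5% → €0.71
Bottle of merlot €20.95: alcoholic beverages → 8.25% → €1.73
Dresser €563.24: household furniture → 4.5% + 3.5% surcharge = 8% → €45.06
Throat lozenges €4.96: nonprescription drugs → 5% → €0.25
Paperback novel €18.40: books and periodicals → 5.25% → €0.97
AA batteries (8-pack) €13.44: general merchandise → 4.75% → €0.64
Umbrella €39.18: general merchandise → 4.75% → €1.86
Cold medicine €16.65: nonprescription drugs → 5% → €0.83
Hardcover biography €18.28: books and periodicals → 5.25% → €0.96
Total tax = €0.99 + €2.55 + €0.70 + €0.71 + €1.73 + €45.06 + €0.25 + €0.97 + €0.64 + €1.86 + €0.83 + €0.96 = €57.25

€57.25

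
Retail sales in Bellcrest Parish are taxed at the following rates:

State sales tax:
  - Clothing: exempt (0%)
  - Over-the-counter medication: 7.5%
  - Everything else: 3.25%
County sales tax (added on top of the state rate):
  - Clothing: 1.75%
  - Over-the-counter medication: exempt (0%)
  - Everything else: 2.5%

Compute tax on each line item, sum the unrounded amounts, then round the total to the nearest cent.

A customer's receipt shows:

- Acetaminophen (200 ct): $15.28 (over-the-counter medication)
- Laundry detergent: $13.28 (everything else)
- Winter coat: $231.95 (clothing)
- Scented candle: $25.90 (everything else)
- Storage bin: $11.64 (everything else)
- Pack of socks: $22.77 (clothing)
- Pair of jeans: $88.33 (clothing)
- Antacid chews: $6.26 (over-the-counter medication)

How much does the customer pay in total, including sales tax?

Acetaminophen (200 ct) $15.28: over-the-counter medication → 7.5% + 0% county = 7.5% → $1.146
Laundry detergent $13.28: everything else → 3.25% + 2.5% county = 5.75% → $0.7636
Winter coat $231.95: clothing → 0% + 1.75% county = 1.75% → $4.059125
Scented candle $25.90: everything else → 3.25% + 2.5% county = 5.75% → $1.48925
Storage bin $11.64: everything else → 3.25% + 2.5% county = 5.75% → $0.6693
Pack of socks $22.77: clothing → 0% + 1.75% county = 1.75% → $0.398475
Pair of jeans $88.33: clothing → 0% + 1.75% county = 1.75% → $1.545775
Antacid chews $6.26: over-the-counter medication → 7.5% + 0% county = 7.5% → $0.4695
Subtotal = $415.41; unrounded tax = $10.541025 → $10.54; total due = $425.95

$425.95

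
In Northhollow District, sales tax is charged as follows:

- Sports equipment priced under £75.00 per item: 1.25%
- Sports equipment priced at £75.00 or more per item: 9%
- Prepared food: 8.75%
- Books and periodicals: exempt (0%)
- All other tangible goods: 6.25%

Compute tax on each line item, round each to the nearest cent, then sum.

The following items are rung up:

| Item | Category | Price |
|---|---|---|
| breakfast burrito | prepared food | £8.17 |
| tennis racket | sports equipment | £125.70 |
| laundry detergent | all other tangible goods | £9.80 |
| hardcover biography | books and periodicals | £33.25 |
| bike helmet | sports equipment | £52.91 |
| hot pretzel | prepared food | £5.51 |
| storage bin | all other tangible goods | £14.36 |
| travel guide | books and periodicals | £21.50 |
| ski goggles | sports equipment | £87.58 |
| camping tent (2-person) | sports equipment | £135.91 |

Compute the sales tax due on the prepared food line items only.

£1.19

Breakfast burrito £8.17: prepared food → 8.75% → £0.71
Hot pretzel £5.51: prepared food → 8.75% → £0.48
Tax on prepared food = £0.71 + £0.48 = £1.19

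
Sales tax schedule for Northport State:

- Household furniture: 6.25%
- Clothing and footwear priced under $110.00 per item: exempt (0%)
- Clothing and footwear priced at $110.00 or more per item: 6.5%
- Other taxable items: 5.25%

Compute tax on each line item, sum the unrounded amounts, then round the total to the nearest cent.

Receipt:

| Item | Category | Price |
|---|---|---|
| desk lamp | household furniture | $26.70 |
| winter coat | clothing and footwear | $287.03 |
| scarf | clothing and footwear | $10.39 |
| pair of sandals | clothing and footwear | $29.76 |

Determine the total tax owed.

Desk lamp $26.70: household furniture → 6.25% → $1.66875
Winter coat $287.03: clothing and footwear, $110.00 or more → 6.5% → $18.65695
Scarf $10.39: clothing and footwear, under $110.00 → 0% → $0.00
Pair of sandals $29.76: clothing and footwear, under $110.00 → 0% → $0.00
Unrounded tax sum = $20.3257 → $20.33

$20.33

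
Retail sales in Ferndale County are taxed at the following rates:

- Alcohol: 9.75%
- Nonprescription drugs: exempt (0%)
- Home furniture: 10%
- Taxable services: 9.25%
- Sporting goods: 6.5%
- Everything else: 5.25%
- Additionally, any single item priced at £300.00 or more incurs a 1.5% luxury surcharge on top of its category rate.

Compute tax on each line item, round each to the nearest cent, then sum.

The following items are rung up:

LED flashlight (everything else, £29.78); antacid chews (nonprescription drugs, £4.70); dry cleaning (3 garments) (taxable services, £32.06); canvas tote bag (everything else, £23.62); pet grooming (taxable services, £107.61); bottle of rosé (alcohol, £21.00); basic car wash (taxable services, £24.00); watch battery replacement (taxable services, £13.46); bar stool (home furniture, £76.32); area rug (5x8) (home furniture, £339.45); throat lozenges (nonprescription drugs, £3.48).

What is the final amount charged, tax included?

£743.39

LED flashlight £29.78: everything else → 5.25% → £1.56
Antacid chews £4.70: nonprescription drugs → 0% → £0.00
Dry cleaning (3 garments) £32.06: taxable services → 9.25% → £2.97
Canvas tote bag £23.62: everything else → 5.25% → £1.24
Pet grooming £107.61: taxable services → 9.25% → £9.95
Bottle of rosé £21.00: alcohol → 9.75% → £2.05
Basic car wash £24.00: taxable services → 9.25% → £2.22
Watch battery replacement £13.46: taxable services → 9.25% → £1.25
Bar stool £76.32: home furniture → 10% → £7.63
Area rug (5x8) £339.45: home furniture → 10% + 1.5% surcharge = 11.5% → £39.04
Throat lozenges £3.48: nonprescription drugs → 0% → £0.00
Subtotal = £675.48; tax = £67.91; total due = £743.39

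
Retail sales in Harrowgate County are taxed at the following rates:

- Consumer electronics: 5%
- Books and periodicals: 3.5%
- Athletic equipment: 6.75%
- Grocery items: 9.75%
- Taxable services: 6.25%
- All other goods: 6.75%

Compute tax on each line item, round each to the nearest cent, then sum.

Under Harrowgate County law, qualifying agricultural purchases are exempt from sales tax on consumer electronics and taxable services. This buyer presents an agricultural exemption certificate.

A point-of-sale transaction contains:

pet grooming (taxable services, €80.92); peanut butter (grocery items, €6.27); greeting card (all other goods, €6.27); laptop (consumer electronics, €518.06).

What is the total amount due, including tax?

€612.55

Pet grooming €80.92: taxable services, buyer-exempt → 0% → €0.00
Peanut butter €6.27: grocery items → 9.75% → €0.61
Greeting card €6.27: all other goods → 6.75% → €0.42
Laptop €518.06: consumer electronics, buyer-exempt → 0% → €0.00
Subtotal = €611.52; tax = €1.03; total due = €612.55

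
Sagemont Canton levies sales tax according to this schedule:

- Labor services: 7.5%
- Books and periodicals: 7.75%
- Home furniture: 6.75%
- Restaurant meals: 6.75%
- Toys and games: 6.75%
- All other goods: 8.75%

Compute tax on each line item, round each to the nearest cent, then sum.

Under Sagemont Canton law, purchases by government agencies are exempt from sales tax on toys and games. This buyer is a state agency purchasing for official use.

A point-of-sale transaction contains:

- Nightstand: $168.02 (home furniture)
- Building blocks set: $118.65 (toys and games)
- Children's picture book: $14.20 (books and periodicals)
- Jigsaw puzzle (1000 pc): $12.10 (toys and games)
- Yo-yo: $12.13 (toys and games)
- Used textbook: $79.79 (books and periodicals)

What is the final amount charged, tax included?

$423.51

Nightstand $168.02: home furniture → 6.75% → $11.34
Building blocks set $118.65: toys and games, buyer-exempt → 0% → $0.00
Children's picture book $14.20: books and periodicals → 7.75% → $1.10
Jigsaw puzzle (1000 pc) $12.10: toys and games, buyer-exempt → 0% → $0.00
Yo-yo $12.13: toys and games, buyer-exempt → 0% → $0.00
Used textbook $79.79: books and periodicals → 7.75% → $6.18
Subtotal = $404.89; tax = $18.62; total due = $423.51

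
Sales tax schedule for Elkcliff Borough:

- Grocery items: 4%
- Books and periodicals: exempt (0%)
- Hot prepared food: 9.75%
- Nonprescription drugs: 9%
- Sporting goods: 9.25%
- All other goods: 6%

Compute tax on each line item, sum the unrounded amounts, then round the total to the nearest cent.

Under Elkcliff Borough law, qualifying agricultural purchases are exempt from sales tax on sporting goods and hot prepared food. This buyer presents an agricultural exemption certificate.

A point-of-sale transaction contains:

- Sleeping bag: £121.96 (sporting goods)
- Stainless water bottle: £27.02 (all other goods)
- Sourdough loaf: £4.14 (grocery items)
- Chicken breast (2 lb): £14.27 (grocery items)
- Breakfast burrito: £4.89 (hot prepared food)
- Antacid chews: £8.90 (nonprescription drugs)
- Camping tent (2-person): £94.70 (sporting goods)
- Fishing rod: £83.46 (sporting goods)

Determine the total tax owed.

£3.16

Sleeping bag £121.96: sporting goods, buyer-exempt → 0% → £0.00
Stainless water bottle £27.02: all other goods → 6% → £1.6212
Sourdough loaf £4.14: grocery items → 4% → £0.1656
Chicken breast (2 lb) £14.27: grocery items → 4% → £0.5708
Breakfast burrito £4.89: hot prepared food, buyer-exempt → 0% → £0.00
Antacid chews £8.90: nonprescription drugs → 9% → £0.801
Camping tent (2-person) £94.70: sporting goods, buyer-exempt → 0% → £0.00
Fishing rod £83.46: sporting goods, buyer-exempt → 0% → £0.00
Unrounded tax sum = £3.1586 → £3.16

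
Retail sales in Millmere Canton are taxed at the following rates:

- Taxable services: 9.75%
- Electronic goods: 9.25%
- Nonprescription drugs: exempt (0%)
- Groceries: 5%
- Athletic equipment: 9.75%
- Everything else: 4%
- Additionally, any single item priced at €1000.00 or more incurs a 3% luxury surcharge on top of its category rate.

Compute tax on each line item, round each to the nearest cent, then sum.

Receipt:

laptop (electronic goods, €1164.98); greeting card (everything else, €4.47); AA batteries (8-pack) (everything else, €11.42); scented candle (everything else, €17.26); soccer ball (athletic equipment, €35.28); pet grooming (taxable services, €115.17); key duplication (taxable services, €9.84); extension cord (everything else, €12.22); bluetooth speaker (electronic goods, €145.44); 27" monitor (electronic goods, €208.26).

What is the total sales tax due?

€192.87

Laptop €1164.98: electronic goods → 9.25% + 3% surcharge = 12.25% → €142.71
Greeting card €4.47: everything else → 4% → €0.18
AA batteries (8-pack) €11.42: everything else → 4% → €0.46
Scented candle €17.26: everything else → 4% → €0.69
Soccer ball €35.28: athletic equipment → 9.75% → €3.44
Pet grooming €115.17: taxable services → 9.75% → €11.23
Key duplication €9.84: taxable services → 9.75% → €0.96
Extension cord €12.22: everything else → 4% → €0.49
Bluetooth speaker €145.44: electronic goods → 9.25% → €13.45
27" monitor €208.26: electronic goods → 9.25% → €19.26
Total tax = €142.71 + €0.18 + €0.46 + €0.69 + €3.44 + €11.23 + €0.96 + €0.49 + €13.45 + €19.26 = €192.87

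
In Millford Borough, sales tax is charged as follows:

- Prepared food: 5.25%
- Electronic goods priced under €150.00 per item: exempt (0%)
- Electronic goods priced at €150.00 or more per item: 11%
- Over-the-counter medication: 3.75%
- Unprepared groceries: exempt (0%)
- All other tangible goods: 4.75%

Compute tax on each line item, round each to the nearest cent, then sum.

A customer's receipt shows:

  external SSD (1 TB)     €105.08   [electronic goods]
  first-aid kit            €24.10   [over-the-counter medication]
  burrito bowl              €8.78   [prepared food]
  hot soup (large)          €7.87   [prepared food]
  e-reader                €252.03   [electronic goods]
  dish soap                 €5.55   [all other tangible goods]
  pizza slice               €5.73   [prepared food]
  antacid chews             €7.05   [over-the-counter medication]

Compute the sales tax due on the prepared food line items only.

Burrito bowl €8.78: prepared food → 5.25% → €0.46
Hot soup (large) €7.87: prepared food → 5.25% → €0.41
Pizza slice €5.73: prepared food → 5.25% → €0.30
Tax on prepared food = €0.46 + €0.41 + €0.30 = €1.17

€1.17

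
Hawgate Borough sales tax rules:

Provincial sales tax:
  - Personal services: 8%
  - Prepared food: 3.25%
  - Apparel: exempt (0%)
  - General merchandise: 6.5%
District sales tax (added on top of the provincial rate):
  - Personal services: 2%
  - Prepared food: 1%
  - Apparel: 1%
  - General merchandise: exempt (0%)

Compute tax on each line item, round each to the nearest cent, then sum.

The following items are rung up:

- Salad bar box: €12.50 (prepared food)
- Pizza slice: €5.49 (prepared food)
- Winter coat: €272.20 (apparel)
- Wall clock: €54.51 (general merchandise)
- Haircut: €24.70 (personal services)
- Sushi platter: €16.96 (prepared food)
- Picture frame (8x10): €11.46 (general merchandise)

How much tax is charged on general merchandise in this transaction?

Wall clock €54.51: general merchandise → 6.5% + 0% district = 6.5% → €3.54
Picture frame (8x10) €11.46: general merchandise → 6.5% + 0% district = 6.5% → €0.74
Tax on general merchandise = €3.54 + €0.74 = €4.28

€4.28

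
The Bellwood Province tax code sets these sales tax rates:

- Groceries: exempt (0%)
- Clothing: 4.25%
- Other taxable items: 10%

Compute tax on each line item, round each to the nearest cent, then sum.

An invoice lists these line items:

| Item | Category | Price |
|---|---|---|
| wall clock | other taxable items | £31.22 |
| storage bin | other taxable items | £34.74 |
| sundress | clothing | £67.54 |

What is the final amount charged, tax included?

Wall clock £31.22: other taxable items → 10% → £3.12
Storage bin £34.74: other taxable items → 10% → £3.47
Sundress £67.54: clothing → 4.25% → £2.87
Subtotal = £133.50; tax = £9.46; total due = £142.96

£142.96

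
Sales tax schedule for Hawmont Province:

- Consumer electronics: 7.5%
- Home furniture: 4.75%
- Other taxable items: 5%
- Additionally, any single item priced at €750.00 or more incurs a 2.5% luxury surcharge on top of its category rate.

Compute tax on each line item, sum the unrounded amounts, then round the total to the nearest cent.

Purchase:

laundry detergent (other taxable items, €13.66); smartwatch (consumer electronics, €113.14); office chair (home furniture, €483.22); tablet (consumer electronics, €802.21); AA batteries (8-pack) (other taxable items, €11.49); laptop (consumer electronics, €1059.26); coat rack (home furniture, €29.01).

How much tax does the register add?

€220.22

Laundry detergent €13.66: other taxable items → 5% → €0.683
Smartwatch €113.14: consumer electronics → 7.5% → €8.4855
Office chair €483.22: home furniture → 4.75% → €22.95295
Tablet €802.21: consumer electronics → 7.5% + 2.5% surcharge = 10% → €80.221
AA batteries (8-pack) €11.49: other taxable items → 5% → €0.5745
Laptop €1059.26: consumer electronics → 7.5% + 2.5% surcharge = 10% → €105.926
Coat rack €29.01: home furniture → 4.75% → €1.377975
Unrounded tax sum = €220.220925 → €220.22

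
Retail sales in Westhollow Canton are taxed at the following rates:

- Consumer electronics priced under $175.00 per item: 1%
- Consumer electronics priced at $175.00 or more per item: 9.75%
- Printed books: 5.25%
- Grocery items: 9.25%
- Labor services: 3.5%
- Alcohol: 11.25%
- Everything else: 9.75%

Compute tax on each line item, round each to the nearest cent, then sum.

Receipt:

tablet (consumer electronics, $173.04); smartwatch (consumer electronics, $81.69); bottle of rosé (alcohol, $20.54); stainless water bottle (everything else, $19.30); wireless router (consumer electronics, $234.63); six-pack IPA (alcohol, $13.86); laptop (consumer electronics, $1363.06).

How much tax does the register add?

Tablet $173.04: consumer electronics, under $175.00 → 1% → $1.73
Smartwatch $81.69: consumer electronics, under $175.00 → 1% → $0.82
Bottle of rosé $20.54: alcohol → 11.25% → $2.31
Stainless water bottle $19.30: everything else → 9.75% → $1.88
Wireless router $234.63: consumer electronics, $175.00 or more → 9.75% → $22.88
Six-pack IPA $13.86: alcohol → 11.25% → $1.56
Laptop $1363.06: consumer electronics, $175.00 or more → 9.75% → $132.90
Total tax = $1.73 + $0.82 + $2.31 + $1.88 + $22.88 + $1.56 + $132.90 = $164.08

$164.08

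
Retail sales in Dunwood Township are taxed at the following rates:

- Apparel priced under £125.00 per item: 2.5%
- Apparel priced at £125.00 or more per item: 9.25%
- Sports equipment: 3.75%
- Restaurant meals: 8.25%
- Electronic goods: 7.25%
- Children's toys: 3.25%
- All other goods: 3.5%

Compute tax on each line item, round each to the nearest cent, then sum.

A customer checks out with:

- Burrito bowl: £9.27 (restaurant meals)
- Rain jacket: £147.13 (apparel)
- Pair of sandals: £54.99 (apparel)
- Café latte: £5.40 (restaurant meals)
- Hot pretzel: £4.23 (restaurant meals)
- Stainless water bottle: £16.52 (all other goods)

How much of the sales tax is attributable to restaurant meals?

Burrito bowl £9.27: restaurant meals → 8.25% → £0.76
Café latte £5.40: restaurant meals → 8.25% → £0.45
Hot pretzel £4.23: restaurant meals → 8.25% → £0.35
Tax on restaurant meals = £0.76 + £0.45 + £0.35 = £1.56

£1.56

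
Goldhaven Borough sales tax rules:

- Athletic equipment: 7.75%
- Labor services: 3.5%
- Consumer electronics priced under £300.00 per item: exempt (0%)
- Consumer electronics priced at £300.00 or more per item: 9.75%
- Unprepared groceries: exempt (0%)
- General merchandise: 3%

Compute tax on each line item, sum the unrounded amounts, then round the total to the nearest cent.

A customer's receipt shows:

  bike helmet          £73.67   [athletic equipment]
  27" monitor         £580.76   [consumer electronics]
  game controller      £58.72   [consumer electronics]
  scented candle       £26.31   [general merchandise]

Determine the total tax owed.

£63.12

Bike helmet £73.67: athletic equipment → 7.75% → £5.709425
27" monitor £580.76: consumer electronics, £300.00 or more → 9.75% → £56.6241
Game controller £58.72: consumer electronics, under £300.00 → 0% → £0.00
Scented candle £26.31: general merchandise → 3% → £0.7893
Unrounded tax sum = £63.122825 → £63.12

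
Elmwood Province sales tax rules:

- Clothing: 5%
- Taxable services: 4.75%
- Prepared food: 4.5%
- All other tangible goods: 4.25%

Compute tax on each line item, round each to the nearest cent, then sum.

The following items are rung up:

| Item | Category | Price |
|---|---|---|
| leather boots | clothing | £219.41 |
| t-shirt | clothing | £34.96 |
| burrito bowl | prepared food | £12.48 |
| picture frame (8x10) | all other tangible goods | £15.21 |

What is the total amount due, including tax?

£295.99

Leather boots £219.41: clothing → 5% → £10.97
T-shirt £34.96: clothing → 5% → £1.75
Burrito bowl £12.48: prepared food → 4.5% → £0.56
Picture frame (8x10) £15.21: all other tangible goods → 4.25% → £0.65
Subtotal = £282.06; tax = £13.93; total due = £295.99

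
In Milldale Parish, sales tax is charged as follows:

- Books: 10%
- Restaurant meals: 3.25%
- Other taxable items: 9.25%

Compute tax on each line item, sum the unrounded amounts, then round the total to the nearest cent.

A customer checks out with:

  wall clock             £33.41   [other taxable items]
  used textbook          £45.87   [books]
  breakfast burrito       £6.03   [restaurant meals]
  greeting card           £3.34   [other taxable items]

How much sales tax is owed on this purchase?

£8.18

Wall clock £33.41: other taxable items → 9.25% → £3.090425
Used textbook £45.87: books → 10% → £4.587
Breakfast burrito £6.03: restaurant meals → 3.25% → £0.195975
Greeting card £3.34: other taxable items → 9.25% → £0.30895
Unrounded tax sum = £8.18235 → £8.18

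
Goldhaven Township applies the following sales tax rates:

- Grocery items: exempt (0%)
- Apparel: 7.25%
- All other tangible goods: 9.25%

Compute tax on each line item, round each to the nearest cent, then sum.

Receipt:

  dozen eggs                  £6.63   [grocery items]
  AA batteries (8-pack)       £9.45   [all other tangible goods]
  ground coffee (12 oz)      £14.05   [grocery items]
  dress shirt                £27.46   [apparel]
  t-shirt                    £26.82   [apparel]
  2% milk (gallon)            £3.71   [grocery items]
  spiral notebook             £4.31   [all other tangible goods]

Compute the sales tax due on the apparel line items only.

Dress shirt £27.46: apparel → 7.25% → £1.99
T-shirt £26.82: apparel → 7.25% → £1.94
Tax on apparel = £1.99 + £1.94 = £3.93

£3.93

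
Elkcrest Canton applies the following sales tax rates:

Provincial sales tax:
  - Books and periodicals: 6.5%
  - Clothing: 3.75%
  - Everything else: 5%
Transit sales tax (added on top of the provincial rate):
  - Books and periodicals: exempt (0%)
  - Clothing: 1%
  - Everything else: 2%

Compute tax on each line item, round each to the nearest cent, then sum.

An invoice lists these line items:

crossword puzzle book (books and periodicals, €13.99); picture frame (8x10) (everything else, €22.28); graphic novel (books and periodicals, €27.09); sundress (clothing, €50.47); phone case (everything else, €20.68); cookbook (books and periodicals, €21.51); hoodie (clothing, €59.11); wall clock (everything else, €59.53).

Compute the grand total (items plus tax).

€291.12

Crossword puzzle book €13.99: books and periodicals → 6.5% + 0% transit = 6.5% → €0.91
Picture frame (8x10) €22.28: everything else → 5% + 2% transit = 7% → €1.56
Graphic novel €27.09: books and periodicals → 6.5% + 0% transit = 6.5% → €1.76
Sundress €50.47: clothing → 3.75% + 1% transit = 4.75% → €2.40
Phone case €20.68: everything else → 5% + 2% transit = 7% → €1.45
Cookbook €21.51: books and periodicals → 6.5% + 0% transit = 6.5% → €1.40
Hoodie €59.11: clothing → 3.75% + 1% transit = 4.75% → €2.81
Wall clock €59.53: everything else → 5% + 2% transit = 7% → €4.17
Subtotal = €274.66; tax = €16.46; total due = €291.12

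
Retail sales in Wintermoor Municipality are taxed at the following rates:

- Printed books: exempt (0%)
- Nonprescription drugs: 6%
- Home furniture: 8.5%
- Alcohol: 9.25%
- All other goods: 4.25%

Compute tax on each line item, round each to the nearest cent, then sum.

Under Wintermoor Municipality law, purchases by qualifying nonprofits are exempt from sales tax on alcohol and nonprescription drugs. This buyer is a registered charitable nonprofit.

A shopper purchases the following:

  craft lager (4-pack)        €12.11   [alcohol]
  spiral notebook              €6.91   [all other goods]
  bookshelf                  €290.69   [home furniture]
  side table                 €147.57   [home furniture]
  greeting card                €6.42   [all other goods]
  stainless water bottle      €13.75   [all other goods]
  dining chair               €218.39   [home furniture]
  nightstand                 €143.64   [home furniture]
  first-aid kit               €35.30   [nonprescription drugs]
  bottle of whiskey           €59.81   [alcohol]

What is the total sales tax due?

Craft lager (4-pack) €12.11: alcohol, buyer-exempt → 0% → €0.00
Spiral notebook €6.91: all other goods → 4.25% → €0.29
Bookshelf €290.69: home furniture → 8.5% → €24.71
Side table €147.57: home furniture → 8.5% → €12.54
Greeting card €6.42: all other goods → 4.25% → €0.27
Stainless water bottle €13.75: all other goods → 4.25% → €0.58
Dining chair €218.39: home furniture → 8.5% → €18.56
Nightstand €143.64: home furniture → 8.5% → €12.21
First-aid kit €35.30: nonprescription drugs, buyer-exempt → 0% → €0.00
Bottle of whiskey €59.81: alcohol, buyer-exempt → 0% → €0.00
Total tax = €0.29 + €24.71 + €12.54 + €0.27 + €0.58 + €18.56 + €12.21 = €69.16

€69.16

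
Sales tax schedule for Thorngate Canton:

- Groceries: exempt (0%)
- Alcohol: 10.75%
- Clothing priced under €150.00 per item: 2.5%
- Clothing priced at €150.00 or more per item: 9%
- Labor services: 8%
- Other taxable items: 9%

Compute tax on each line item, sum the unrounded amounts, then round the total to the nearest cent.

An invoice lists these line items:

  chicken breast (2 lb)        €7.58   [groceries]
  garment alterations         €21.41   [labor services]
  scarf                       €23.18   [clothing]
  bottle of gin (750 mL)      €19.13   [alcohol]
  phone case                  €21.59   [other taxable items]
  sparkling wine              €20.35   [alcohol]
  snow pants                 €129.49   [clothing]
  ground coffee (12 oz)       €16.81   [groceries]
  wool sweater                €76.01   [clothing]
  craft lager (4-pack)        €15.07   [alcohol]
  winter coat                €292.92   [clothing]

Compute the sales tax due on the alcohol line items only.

Bottle of gin (750 mL) €19.13: alcohol → 10.75% → €2.056475
Sparkling wine €20.35: alcohol → 10.75% → €2.187625
Craft lager (4-pack) €15.07: alcohol → 10.75% → €1.620025
Tax on alcohol: unrounded sum = €5.864125 → €5.86

€5.86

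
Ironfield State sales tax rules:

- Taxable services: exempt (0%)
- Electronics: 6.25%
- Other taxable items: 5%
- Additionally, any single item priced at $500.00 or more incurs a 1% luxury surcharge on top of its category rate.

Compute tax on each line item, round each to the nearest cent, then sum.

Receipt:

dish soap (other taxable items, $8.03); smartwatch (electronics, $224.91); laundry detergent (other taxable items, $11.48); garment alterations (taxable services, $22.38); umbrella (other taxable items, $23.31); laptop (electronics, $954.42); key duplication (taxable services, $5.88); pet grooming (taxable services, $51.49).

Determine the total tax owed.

Dish soap $8.03: other taxable items → 5% → $0.40
Smartwatch $224.91: electronics → 6.25% → $14.06
Laundry detergent $11.48: other taxable items → 5% → $0.57
Garment alterations $22.38: taxable services → 0% → $0.00
Umbrella $23.31: other taxable items → 5% → $1.17
Laptop $954.42: electronics → 6.25% + 1% surcharge = 7.25% → $69.20
Key duplication $5.88: taxable services → 0% → $0.00
Pet grooming $51.49: taxable services → 0% → $0.00
Total tax = $0.40 + $14.06 + $0.57 + $1.17 + $69.20 = $85.40

$85.40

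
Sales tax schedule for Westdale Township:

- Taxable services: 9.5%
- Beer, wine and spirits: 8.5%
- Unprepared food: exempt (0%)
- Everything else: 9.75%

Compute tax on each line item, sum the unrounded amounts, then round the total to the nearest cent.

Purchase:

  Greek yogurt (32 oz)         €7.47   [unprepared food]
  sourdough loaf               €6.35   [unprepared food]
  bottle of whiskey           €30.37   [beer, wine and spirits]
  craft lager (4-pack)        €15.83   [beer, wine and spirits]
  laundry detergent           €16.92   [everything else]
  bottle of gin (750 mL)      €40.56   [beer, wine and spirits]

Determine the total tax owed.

Greek yogurt (32 oz) €7.47: unprepared food → 0% → €0.00
Sourdough loaf €6.35: unprepared food → 0% → €0.00
Bottle of whiskey €30.37: beer, wine and spirits → 8.5% → €2.58145
Craft lager (4-pack) €15.83: beer, wine and spirits → 8.5% → €1.34555
Laundry detergent €16.92: everything else → 9.75% → €1.6497
Bottle of gin (750 mL) €40.56: beer, wine and spirits → 8.5% → €3.4476
Unrounded tax sum = €9.0243 → €9.02

€9.02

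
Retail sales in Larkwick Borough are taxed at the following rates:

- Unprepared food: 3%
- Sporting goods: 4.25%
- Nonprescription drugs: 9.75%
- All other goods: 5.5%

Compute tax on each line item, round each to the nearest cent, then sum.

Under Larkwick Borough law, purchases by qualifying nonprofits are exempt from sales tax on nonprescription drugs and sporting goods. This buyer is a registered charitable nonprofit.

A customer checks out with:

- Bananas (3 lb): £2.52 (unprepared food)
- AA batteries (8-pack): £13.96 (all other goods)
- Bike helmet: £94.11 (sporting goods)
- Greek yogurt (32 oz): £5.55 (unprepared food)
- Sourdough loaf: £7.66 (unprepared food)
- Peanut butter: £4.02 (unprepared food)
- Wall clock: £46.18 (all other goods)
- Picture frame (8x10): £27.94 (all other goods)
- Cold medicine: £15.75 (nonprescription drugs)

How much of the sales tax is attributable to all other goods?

AA batteries (8-pack) £13.96: all other goods → 5.5% → £0.77
Wall clock £46.18: all other goods → 5.5% → £2.54
Picture frame (8x10) £27.94: all other goods → 5.5% → £1.54
Tax on all other goods = £0.77 + £2.54 + £1.54 = £4.85

£4.85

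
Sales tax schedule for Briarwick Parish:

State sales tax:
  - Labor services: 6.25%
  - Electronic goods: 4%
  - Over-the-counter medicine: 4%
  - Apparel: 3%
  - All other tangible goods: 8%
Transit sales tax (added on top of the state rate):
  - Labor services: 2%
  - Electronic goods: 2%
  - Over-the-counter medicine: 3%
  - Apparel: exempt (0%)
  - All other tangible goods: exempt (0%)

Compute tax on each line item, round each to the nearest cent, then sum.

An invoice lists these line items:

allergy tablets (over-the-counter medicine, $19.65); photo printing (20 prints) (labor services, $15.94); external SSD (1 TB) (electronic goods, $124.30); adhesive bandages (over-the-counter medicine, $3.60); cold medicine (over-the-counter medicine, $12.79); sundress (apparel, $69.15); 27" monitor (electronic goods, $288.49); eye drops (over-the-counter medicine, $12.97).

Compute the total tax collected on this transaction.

$31.60

Allergy tablets $19.65: over-the-counter medicine → 4% + 3% transit = 7% → $1.38
Photo printing (20 prints) $15.94: labor services → 6.25% + 2% transit = 8.25% → $1.32
External SSD (1 TB) $124.30: electronic goods → 4% + 2% transit = 6% → $7.46
Adhesive bandages $3.60: over-the-counter medicine → 4% + 3% transit = 7% → $0.25
Cold medicine $12.79: over-the-counter medicine → 4% + 3% transit = 7% → $0.90
Sundress $69.15: apparel → 3% + 0% transit = 3% → $2.07
27" monitor $288.49: electronic goods → 4% + 2% transit = 6% → $17.31
Eye drops $12.97: over-the-counter medicine → 4% + 3% transit = 7% → $0.91
Total tax = $1.38 + $1.32 + $7.46 + $0.25 + $0.90 + $2.07 + $17.31 + $0.91 = $31.60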